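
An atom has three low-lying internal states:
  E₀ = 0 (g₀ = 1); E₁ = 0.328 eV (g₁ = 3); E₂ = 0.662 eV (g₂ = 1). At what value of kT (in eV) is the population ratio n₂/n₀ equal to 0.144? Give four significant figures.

n₂/n₀ = (g₂/g₀) exp[−(E₂−E₀)/kT] = 0.144.
⇒ (E₂−E₀)/kT = ln((1/1)/0.144) = ln(6.94444) = 1.93794.
kT = 0.662 eV / 1.93794 = 0.3416 eV.

0.3416 eV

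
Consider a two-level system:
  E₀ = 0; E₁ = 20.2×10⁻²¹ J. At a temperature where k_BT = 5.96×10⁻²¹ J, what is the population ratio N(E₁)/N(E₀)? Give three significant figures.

0.0337

n₁/n₀ = exp[−(E₁−E₀)/kT] = exp(−(20.2 ×10⁻²¹ J)/(5.96 ×10⁻²¹ J)) = exp(-3.3893) = 0.0337.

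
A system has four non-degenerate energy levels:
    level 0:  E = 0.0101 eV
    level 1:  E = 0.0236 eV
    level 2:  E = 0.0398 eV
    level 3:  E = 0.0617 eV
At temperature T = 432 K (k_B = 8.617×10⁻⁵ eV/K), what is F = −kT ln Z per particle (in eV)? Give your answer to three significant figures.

k_BT = 8.617×10⁻⁵ × 432 K = 0.037225 eV.
Eᵢ/kT = 0.27132, 0.63398, 1.0692, 1.6575.
Z = Σ e^(−Eᵢ/kT) = e^(−0.27132) + e^(−0.63398) + e^(−1.0692) + e^(−1.6575) = 0.76237 + 0.53048 + 0.34328 + 0.19061 = 1.8267.
F = −kT ln Z = −0.037225 × ln(1.8267) = −0.037225 × 0.60251 = -0.0224 eV.

-0.0224 eV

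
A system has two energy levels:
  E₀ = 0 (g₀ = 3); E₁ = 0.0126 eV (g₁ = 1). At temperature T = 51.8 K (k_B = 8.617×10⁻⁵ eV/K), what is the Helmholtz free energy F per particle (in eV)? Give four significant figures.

k_BT = 8.617×10⁻⁵ × 51.8 K = 0.00446361 eV.
Eᵢ/kT = 0, 2.82283.
Z = Σ gᵢe^(−Eᵢ/kT) = 3·e^(−0) + 1·e^(−2.82283) = 3.00000 + 0.0594375 = 3.05944.
F = −kT ln Z = −0.00446361 × ln(3.05944) = −0.00446361 × 1.11823 = -0.004991 eV.

-0.004991 eV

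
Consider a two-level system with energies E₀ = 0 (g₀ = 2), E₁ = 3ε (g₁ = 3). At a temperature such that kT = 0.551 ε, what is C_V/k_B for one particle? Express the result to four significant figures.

0.1896

Eᵢ/kT = 0, 5.44465.
Z = Σ gᵢe^(−Eᵢ/kT) = 2·e^(−0) + 3·e^(−5.44465) = 2.00000 + 0.0129581 = 2.01296.
⟨E⟩ = 0.0193120 ε, ⟨E²⟩ = 0.0579360 ε².
C_V/k_B = (⟨E²⟩ − ⟨E⟩²)/(kT)² = (0.0579360 − 0.000372953)/0.303601 = 0.1896.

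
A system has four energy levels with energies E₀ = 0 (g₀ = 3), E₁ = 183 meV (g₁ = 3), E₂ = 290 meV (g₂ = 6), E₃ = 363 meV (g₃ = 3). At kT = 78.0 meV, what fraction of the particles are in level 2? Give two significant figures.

0.042

Eᵢ/kT = 0, 2.346, 3.718, 4.654.
Z = Σ gᵢe^(−Eᵢ/kT) = 3·e^(−0) + 3·e^(−2.346) + 6·e^(−3.718) + 3·e^(−4.654) = 3.000 + 0.2873 + 0.1457 + 0.02857 = 3.462.
P₂ = g₂ e^(−E₂/kT) / Z = 0.1457/3.462 = 0.042.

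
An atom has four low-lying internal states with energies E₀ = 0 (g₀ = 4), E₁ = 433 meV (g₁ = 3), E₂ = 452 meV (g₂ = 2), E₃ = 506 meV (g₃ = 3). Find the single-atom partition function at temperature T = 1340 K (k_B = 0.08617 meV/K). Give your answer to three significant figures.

k_BT = 0.08617 × 1340 K = 115.47 meV.
Eᵢ/kT = 0, 3.7499, 3.9144, 4.3821.
Z = Σ gᵢe^(−Eᵢ/kT) = 4·e^(−0) + 3·e^(−3.7499) + 2·e^(−3.9144) + 3·e^(−4.3821) = 4.0000 + 0.070560 + 0.039905 + 0.037497 = 4.1480.

Z = 4.15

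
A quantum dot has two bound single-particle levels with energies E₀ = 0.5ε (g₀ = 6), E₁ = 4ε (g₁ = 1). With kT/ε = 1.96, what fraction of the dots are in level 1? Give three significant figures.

Eᵢ/kT = 0.25510, 2.0408.
Z = Σ gᵢe^(−Eᵢ/kT) = 6·e^(−0.25510) + 1·e^(−2.0408) = 4.6490 + 0.12992 = 4.7789.
P₁ = g₁ e^(−E₁/kT) / Z = 0.12992/4.7789 = 0.0272.

0.0272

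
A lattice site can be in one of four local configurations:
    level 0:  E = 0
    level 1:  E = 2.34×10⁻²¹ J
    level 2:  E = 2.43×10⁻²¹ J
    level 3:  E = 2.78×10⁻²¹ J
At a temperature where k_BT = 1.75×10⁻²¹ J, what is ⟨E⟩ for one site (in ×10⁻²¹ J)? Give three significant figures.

Eᵢ/kT = 0, 1.3371, 1.3886, 1.5886.
Z = Σ e^(−Eᵢ/kT) = e^(−0) + e^(−1.3371) + e^(−1.3886) + e^(−1.5886) = 1.0000 + 0.26261 + 0.24942 + 0.20421 = 1.7162.
⟨E⟩ = Σ Eᵢ e^(−Eᵢ/kT) / Z = (0·1.0000 + 2.34·0.26261 + 2.43·0.24942 + 2.78·0.20421) / 1.7162 = 1.04 ×10⁻²¹ J.

1.04 ×10⁻²¹ J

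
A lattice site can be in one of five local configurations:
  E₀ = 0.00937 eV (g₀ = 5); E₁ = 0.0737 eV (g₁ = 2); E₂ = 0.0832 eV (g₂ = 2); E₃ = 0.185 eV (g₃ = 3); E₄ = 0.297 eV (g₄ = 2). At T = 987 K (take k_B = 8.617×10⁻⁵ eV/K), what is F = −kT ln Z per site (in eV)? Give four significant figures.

k_BT = 8.617×10⁻⁵ × 987 K = 0.0850498 eV.
Eᵢ/kT = 0.110171, 0.866551, 0.978250, 2.17520, 3.49207.
Z = Σ gᵢe^(−Eᵢ/kT) = 5·e^(−0.110171) + 2·e^(−0.866551) + 2·e^(−0.978250) + 3·e^(−2.17520) + 2·e^(−3.49207) = 4.47840 + 0.840798 + 0.751937 + 0.340756 + 0.0608756 = 6.47277.
F = −kT ln Z = −0.0850498 × ln(6.47277) = −0.0850498 × 1.86760 = -0.1588 eV.

-0.1588 eV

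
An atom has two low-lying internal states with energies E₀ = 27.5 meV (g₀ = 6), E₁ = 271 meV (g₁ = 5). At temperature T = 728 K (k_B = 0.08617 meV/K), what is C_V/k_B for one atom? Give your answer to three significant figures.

0.250

k_BT = 0.08617 × 728 K = 62.732 meV.
Eᵢ/kT = 0.43837, 4.3200.
Z = Σ gᵢe^(−Eᵢ/kT) = 6·e^(−0.43837) + 5·e^(−4.3200) = 3.8705 + 0.066499 = 3.9370.
⟨E⟩ = 31.613 meV, ⟨E²⟩ = 1984.0 meV².
C_V/k_B = (⟨E²⟩ − ⟨E⟩²)/(kT)² = (1984.0 − 999.38)/3935.3 = 0.250.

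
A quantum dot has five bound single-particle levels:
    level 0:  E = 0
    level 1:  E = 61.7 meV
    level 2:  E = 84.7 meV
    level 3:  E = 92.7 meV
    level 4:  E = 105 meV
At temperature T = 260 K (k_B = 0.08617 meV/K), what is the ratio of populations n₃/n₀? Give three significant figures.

0.0160

k_BT = 0.08617 × 260 K = 22.404 meV.
n₃/n₀ = exp[−(E₃−E₀)/kT] = exp(−(92.7 meV)/(22.404 meV)) = exp(-4.1377) = 0.0160.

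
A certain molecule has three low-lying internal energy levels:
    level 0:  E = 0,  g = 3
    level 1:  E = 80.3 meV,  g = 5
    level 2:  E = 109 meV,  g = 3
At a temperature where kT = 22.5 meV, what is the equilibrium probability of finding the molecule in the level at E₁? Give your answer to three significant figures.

0.0445

Eᵢ/kT = 0, 3.5689, 4.8444.
Z = Σ gᵢe^(−Eᵢ/kT) = 3·e^(−0) + 5·e^(−3.5689) + 3·e^(−4.8444) = 3.0000 + 0.14093 + 0.023617 = 3.1645.
P₁ = g₁ e^(−E₁/kT) / Z = 0.14093/3.1645 = 0.0445.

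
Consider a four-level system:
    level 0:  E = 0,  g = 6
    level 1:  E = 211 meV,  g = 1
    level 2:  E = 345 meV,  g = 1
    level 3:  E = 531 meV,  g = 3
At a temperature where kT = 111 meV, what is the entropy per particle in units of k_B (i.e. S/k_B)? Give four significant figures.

1.915

Eᵢ/kT = 0, 1.90090, 3.10811, 4.78378.
Z = Σ gᵢe^(−Eᵢ/kT) = 6·e^(−0) + 1·e^(−1.90090) + 1·e^(−3.10811) + 3·e^(−4.78378) = 6.00000 + 0.149434 + 0.0446853 + 0.0250930 = 6.21921.
⟨E⟩ = Σ EᵢPᵢ = 9.69116 meV.
S/k_B = ln Z + ⟨E⟩/kT = ln(6.21921) + 9.69116/111 = 1.82764 + 0.0873077 = 1.915.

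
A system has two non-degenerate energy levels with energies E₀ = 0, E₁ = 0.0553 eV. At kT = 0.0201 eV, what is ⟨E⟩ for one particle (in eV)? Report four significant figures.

0.003319 eV

Eᵢ/kT = 0, 2.75124.
Z = Σ e^(−Eᵢ/kT) = e^(−0) + e^(−2.75124) = 1.00000 + 0.0638486 = 1.06385.
⟨E⟩ = Σ Eᵢ e^(−Eᵢ/kT) / Z = (0·1.00000 + 0.0553·0.0638486) / 1.06385 = 0.003319 eV.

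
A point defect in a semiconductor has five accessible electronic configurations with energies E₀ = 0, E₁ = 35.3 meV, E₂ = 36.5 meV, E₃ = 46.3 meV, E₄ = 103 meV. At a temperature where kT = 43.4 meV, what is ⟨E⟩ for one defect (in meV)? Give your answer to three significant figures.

Eᵢ/kT = 0, 0.81336, 0.84101, 1.0668, 2.3733.
Z = Σ e^(−Eᵢ/kT) = e^(−0) + e^(−0.81336) + e^(−0.84101) + e^(−1.0668) + e^(−2.3733) = 1.0000 + 0.44337 + 0.43127 + 0.34411 + 0.093173 = 2.3119.
⟨E⟩ = Σ Eᵢ e^(−Eᵢ/kT) / Z = (0·1.0000 + 35.3·0.44337 + 36.5·0.43127 + 46.3·0.34411 + 103·0.093173) / 2.3119 = 24.6 meV.

24.6 meV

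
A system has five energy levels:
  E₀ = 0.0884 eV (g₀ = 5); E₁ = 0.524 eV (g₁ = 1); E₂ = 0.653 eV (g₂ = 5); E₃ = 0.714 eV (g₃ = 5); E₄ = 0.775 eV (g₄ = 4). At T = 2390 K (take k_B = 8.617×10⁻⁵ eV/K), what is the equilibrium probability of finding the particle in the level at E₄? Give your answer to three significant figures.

0.0245

k_BT = 8.617×10⁻⁵ × 2390 K = 0.20595 eV.
Eᵢ/kT = 0.42923, 2.5443, 3.1707, 3.4669, 3.7630.
Z = Σ gᵢe^(−Eᵢ/kT) = 5·e^(−0.42923) + 1·e^(−2.5443) + 5·e^(−3.1707) + 5·e^(−3.4669) + 4·e^(−3.7630) = 3.2551 + 0.078528 + 0.20987 + 0.15607 + 0.092856 = 3.7924.
P₄ = g₄ e^(−E₄/kT) / Z = 0.092856/3.7924 = 0.0245.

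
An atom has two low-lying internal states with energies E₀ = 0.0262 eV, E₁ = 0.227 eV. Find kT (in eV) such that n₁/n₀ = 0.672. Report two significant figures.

n₁/n₀ = exp[−(E₁−E₀)/kT] = 0.672.
⇒ (E₁−E₀)/kT = ln(1/0.672) = ln(1.488) = 0.3974.
kT = 0.2008 eV / 0.3974 = 0.51 eV.

0.51 eV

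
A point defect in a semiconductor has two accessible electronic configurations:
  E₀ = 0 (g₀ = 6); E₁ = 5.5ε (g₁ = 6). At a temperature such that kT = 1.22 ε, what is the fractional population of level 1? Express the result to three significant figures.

0.0109

Eᵢ/kT = 0, 4.5082.
Z = Σ gᵢe^(−Eᵢ/kT) = 6·e^(−0) + 6·e^(−4.5082) = 6.0000 + 0.066110 = 6.0661.
P₁ = g₁ e^(−E₁/kT) / Z = 0.066110/6.0661 = 0.0109.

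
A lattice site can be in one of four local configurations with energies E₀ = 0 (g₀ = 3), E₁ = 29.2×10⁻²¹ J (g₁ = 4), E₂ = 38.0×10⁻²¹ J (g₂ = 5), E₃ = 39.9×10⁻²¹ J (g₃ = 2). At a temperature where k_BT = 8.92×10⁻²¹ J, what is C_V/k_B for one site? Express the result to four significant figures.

0.9592

Eᵢ/kT = 0, 3.27354, 4.26009, 4.47309.
Z = Σ gᵢe^(−Eᵢ/kT) = 3·e^(−0) + 4·e^(−3.27354) + 5·e^(−4.26009) + 2·e^(−4.47309) = 3.00000 + 0.151488 + 0.0706052 + 0.0228240 = 3.24492.
⟨E⟩ = 2.47067, ⟨E²⟩ = 82.4226.
C_V/k_B = (⟨E²⟩ − ⟨E⟩²)/(kT)² = (82.4226 − 6.10421)/79.5664 = 0.9592.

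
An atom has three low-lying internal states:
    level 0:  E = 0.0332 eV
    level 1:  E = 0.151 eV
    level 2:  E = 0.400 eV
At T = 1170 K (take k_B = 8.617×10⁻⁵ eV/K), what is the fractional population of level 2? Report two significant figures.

0.020

k_BT = 8.617×10⁻⁵ × 1170 K = 0.1008 eV.
Eᵢ/kT = 0.3294, 1.498, 3.968.
Z = Σ e^(−Eᵢ/kT) = e^(−0.3294) + e^(−1.498) + e^(−3.968) = 0.7194 + 0.2236 + 0.01891 = 0.9619.
P₂ = e^(−E₂/kT) / Z = 0.01891/0.9619 = 0.020.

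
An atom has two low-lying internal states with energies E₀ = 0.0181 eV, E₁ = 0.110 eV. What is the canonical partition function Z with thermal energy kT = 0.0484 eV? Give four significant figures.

Z = 0.7910

Eᵢ/kT = 0.373967, 2.27273.
Z = Σ e^(−Eᵢ/kT) = e^(−0.373967) + e^(−2.27273) = 0.688000 + 0.103031 = 0.791031.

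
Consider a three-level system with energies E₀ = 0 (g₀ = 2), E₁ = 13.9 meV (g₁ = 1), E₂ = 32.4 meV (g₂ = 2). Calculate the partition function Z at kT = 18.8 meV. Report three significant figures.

Eᵢ/kT = 0, 0.73936, 1.7234.
Z = Σ gᵢe^(−Eᵢ/kT) = 2·e^(−0) + 1·e^(−0.73936) + 2·e^(−1.7234) = 2.0000 + 0.47742 + 0.35692 = 2.8343.

Z = 2.83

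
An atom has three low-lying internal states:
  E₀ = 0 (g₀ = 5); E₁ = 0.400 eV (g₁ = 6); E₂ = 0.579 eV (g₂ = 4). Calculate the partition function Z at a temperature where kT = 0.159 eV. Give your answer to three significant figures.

Z = 5.59

Eᵢ/kT = 0, 2.5157, 3.6415.
Z = Σ gᵢe^(−Eᵢ/kT) = 5·e^(−0) + 6·e^(−2.5157) + 4·e^(−3.6415) = 5.0000 + 0.48484 + 0.10485 = 5.5897.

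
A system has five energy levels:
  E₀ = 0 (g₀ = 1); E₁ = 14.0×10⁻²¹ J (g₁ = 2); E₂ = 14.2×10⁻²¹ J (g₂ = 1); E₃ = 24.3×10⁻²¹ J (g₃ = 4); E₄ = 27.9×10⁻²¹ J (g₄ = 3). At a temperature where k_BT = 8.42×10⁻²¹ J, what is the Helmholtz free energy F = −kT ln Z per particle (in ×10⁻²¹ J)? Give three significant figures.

-5.39 ×10⁻²¹ J

Eᵢ/kT = 0, 1.6627, 1.6865, 2.8860, 3.3135.
Z = Σ gᵢe^(−Eᵢ/kT) = 1·e^(−0) + 2·e^(−1.6627) + 1·e^(−1.6865) + 4·e^(−2.8860) + 3·e^(−3.3135) = 1.0000 + 0.37925 + 0.18517 + 0.22320 + 0.10917 = 1.8968.
F = −kT ln Z = −8.42 × ln(1.8968) = −8.42 × 0.64017 = -5.39 ×10⁻²¹ J.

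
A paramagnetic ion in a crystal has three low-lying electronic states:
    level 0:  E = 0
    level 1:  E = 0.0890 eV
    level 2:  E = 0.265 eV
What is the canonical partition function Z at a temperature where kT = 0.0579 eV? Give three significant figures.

Z = 1.23

Eᵢ/kT = 0, 1.5371, 4.5769.
Z = Σ e^(−Eᵢ/kT) = e^(−0) + e^(−1.5371) + e^(−4.5769) = 1.0000 + 0.21500 + 0.010287 = 1.2253.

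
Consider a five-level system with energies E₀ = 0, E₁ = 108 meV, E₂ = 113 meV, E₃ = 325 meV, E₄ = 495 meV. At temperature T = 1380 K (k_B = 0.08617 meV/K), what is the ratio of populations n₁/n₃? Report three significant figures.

k_BT = 0.08617 × 1380 K = 118.91 meV.
n₁/n₃ = exp[−(E₁−E₃)/kT] = exp(−(-217 meV)/(118.91 meV)) = exp(1.8249) = 6.20.

6.20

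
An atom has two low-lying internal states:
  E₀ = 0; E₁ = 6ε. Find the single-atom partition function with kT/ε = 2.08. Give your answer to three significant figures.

Z = 1.06

Eᵢ/kT = 0, 2.8846.
Z = Σ e^(−Eᵢ/kT) = e^(−0) + e^(−2.8846) = 1.0000 + 0.055877 = 1.0559.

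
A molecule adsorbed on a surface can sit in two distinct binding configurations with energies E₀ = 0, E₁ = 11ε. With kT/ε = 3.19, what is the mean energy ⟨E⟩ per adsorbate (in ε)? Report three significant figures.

Eᵢ/kT = 0, 3.4483.
Z = Σ e^(−Eᵢ/kT) = e^(−0) + e^(−3.4483) = 1.0000 + 0.031800 = 1.0318.
⟨E⟩ = Σ Eᵢ e^(−Eᵢ/kT) / Z = (0·1.0000 + 11·0.031800) / 1.0318 = 0.339 ε.

0.339 ε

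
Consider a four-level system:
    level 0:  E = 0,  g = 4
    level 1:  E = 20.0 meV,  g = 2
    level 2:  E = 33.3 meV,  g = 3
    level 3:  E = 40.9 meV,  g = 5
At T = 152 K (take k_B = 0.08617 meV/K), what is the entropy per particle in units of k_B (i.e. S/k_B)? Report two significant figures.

k_BT = 0.08617 × 152 K = 13.10 meV.
Eᵢ/kT = 0, 1.527, 2.542, 3.122.
Z = Σ gᵢe^(−Eᵢ/kT) = 4·e^(−0) + 2·e^(−1.527) + 3·e^(−2.542) + 5·e^(−3.122) = 4.000 + 0.4344 + 0.2361 + 0.2203 = 4.891.
⟨E⟩ = Σ EᵢPᵢ = 5.226 meV.
S/k_B = ln Z + ⟨E⟩/kT = ln(4.891) + 5.226/13.10 = 1.587 + 0.3989 = 2.0.

2.0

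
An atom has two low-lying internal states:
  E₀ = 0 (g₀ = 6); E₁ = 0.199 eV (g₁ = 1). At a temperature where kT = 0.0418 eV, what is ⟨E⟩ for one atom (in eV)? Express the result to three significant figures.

Eᵢ/kT = 0, 4.7608.
Z = Σ gᵢe^(−Eᵢ/kT) = 6·e^(−0) + 1·e^(−4.7608) = 6.0000 + 0.0085588 = 6.0086.
⟨E⟩ = Σ Eᵢ gᵢe^(−Eᵢ/kT) / Z = (0·6.0000 + 0.199·0.0085588) / 6.0086 = 0.000283 eV.

0.000283 eV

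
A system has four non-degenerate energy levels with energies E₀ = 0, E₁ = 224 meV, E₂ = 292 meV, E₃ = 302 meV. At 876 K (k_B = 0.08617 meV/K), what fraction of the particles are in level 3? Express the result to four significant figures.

k_BT = 0.08617 × 876 K = 75.4849 meV.
Eᵢ/kT = 0, 2.96748, 3.86832, 4.00080.
Z = Σ e^(−Eᵢ/kT) = e^(−0) + e^(−2.96748) + e^(−3.86832) + e^(−4.00080) = 1.00000 + 0.0514328 + 0.0208934 + 0.0183010 = 1.09063.
P₃ = e^(−E₃/kT) / Z = 0.0183010/1.09063 = 0.01678.

0.01678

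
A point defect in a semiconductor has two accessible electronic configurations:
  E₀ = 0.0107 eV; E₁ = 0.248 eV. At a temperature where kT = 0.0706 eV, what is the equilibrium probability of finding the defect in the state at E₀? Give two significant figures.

0.97

Eᵢ/kT = 0.1516, 3.513.
Z = Σ e^(−Eᵢ/kT) = e^(−0.1516) + e^(−3.513) = 0.8593 + 0.02981 = 0.8891.
P₀ = e^(−E₀/kT) / Z = 0.8593/0.8891 = 0.97.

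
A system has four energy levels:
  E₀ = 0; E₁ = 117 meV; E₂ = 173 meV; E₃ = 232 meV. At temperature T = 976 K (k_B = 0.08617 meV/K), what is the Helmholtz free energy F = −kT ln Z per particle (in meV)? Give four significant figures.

k_BT = 0.08617 × 976 K = 84.1019 meV.
Eᵢ/kT = 0, 1.39117, 2.05703, 2.75856.
Z = Σ e^(−Eᵢ/kT) = e^(−0) + e^(−1.39117) + e^(−2.05703) + e^(−2.75856) = 1.00000 + 0.248784 + 0.127833 + 0.0633830 = 1.44000.
F = −kT ln Z = −84.1019 × ln(1.44000) = −84.1019 × 0.364643 = -30.67 meV.

-30.67 meV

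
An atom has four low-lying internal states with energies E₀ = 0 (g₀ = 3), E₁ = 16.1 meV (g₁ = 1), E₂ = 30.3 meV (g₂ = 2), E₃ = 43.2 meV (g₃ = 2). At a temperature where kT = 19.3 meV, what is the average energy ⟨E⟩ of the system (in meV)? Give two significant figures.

7.1 meV

Eᵢ/kT = 0, 0.8342, 1.570, 2.238.
Z = Σ gᵢe^(−Eᵢ/kT) = 3·e^(−0) + 1·e^(−0.8342) + 2·e^(−1.570) + 2·e^(−2.238) = 3.000 + 0.4342 + 0.4161 + 0.2133 = 4.064.
⟨E⟩ = Σ Eᵢ gᵢe^(−Eᵢ/kT) / Z = (0·3.000 + 16.1·0.4342 + 30.3·0.4161 + 43.2·0.2133) / 4.064 = 7.1 meV.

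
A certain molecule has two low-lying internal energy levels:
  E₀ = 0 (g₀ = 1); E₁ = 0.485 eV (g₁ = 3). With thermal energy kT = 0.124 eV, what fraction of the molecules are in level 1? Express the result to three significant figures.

0.0566

Eᵢ/kT = 0, 3.9113.
Z = Σ gᵢe^(−Eᵢ/kT) = 1·e^(−0) + 3·e^(−3.9113) = 1.0000 + 0.060043 = 1.0600.
P₁ = g₁ e^(−E₁/kT) / Z = 0.060043/1.0600 = 0.0566.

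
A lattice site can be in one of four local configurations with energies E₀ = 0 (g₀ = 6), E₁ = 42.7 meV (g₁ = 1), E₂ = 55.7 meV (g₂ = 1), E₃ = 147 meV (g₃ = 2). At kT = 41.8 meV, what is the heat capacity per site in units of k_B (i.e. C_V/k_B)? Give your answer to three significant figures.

Eᵢ/kT = 0, 1.0215, 1.3325, 3.5167.
Z = Σ gᵢe^(−Eᵢ/kT) = 6·e^(−0) + 1·e^(−1.0215) + 1·e^(−1.3325) + 2·e^(−3.5167) = 6.0000 + 0.36005 + 0.26382 + 0.059395 = 6.6833.
⟨E⟩ = 5.8055 meV, ⟨E²⟩ = 412.74 meV².
C_V/k_B = (⟨E²⟩ − ⟨E⟩²)/(kT)² = (412.74 − 33.704)/1747.2 = 0.217.

0.217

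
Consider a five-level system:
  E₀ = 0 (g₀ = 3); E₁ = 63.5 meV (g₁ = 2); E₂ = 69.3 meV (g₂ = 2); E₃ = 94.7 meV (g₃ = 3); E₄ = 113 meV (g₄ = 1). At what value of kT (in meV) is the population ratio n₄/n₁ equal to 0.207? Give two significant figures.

n₄/n₁ = (g₄/g₁) exp[−(E₄−E₁)/kT] = 0.207.
⇒ (E₄−E₁)/kT = ln((1/2)/0.207) = ln(2.415) = 0.8817.
kT = 49.5 meV / 0.8817 = 56 meV.

56 meV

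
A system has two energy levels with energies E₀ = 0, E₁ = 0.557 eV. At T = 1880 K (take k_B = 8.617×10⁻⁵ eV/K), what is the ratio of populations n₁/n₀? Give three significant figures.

0.0321

k_BT = 8.617×10⁻⁵ × 1880 K = 0.16200 eV.
n₁/n₀ = exp[−(E₁−E₀)/kT] = exp(−(0.557 eV)/(0.16200 eV)) = exp(-3.4383) = 0.0321.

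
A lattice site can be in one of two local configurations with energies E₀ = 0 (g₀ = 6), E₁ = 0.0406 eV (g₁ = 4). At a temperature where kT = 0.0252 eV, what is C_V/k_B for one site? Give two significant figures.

0.27

Eᵢ/kT = 0, 1.611.
Z = Σ gᵢe^(−Eᵢ/kT) = 6·e^(−0) + 4·e^(−1.611) = 6.000 + 0.7988 = 6.799.
⟨E⟩ = 0.004770 eV, ⟨E²⟩ = 0.0001937 eV².
C_V/k_B = (⟨E²⟩ − ⟨E⟩²)/(kT)² = (0.0001937 − 0.00002275)/0.0006350 = 0.27.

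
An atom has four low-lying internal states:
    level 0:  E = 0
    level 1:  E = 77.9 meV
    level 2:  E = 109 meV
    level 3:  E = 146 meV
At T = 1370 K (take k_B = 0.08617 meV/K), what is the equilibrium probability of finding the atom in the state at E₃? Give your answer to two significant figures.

0.13

k_BT = 0.08617 × 1370 K = 118.1 meV.
Eᵢ/kT = 0, 0.6596, 0.9229, 1.236.
Z = Σ e^(−Eᵢ/kT) = e^(−0) + e^(−0.6596) + e^(−0.9229) + e^(−1.236) = 1.000 + 0.5171 + 0.3974 + 0.2905 = 2.205.
P₃ = e^(−E₃/kT) / Z = 0.2905/2.205 = 0.13.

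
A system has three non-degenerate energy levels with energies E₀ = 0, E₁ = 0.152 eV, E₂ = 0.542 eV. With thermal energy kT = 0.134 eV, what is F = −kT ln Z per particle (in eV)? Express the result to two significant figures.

Eᵢ/kT = 0, 1.134, 4.045.
Z = Σ e^(−Eᵢ/kT) = e^(−0) + e^(−1.134) + e^(−4.045) = 1.000 + 0.3217 + 0.01751 = 1.339.
F = −kT ln Z = −0.134 × ln(1.339) = −0.134 × 0.2919 = -0.039 eV.

-0.039 eV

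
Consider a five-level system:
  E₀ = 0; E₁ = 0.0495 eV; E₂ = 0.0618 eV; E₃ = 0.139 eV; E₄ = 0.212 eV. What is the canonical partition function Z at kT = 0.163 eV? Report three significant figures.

Z = 3.12

Eᵢ/kT = 0, 0.30368, 0.37914, 0.85276, 1.3006.
Z = Σ e^(−Eᵢ/kT) = e^(−0) + e^(−0.30368) + e^(−0.37914) + e^(−0.85276) + e^(−1.3006) = 1.0000 + 0.73810 + 0.68445 + 0.42624 + 0.27237 = 3.1212.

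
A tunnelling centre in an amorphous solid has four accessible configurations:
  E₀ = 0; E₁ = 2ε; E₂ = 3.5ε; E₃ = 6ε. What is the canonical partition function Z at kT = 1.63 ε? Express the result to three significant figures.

Z = 1.44

Eᵢ/kT = 0, 1.2270, 2.1472, 3.6810.
Z = Σ e^(−Eᵢ/kT) = e^(−0) + e^(−1.2270) + e^(−2.1472) + e^(−3.6810) = 1.0000 + 0.29317 + 0.11681 + 0.025198 = 1.4352.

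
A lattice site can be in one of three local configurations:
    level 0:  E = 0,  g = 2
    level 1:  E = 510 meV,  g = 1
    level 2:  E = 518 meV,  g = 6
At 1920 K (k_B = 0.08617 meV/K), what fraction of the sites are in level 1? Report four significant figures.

k_BT = 0.08617 × 1920 K = 165.446 meV.
Eᵢ/kT = 0, 3.08258, 3.13093.
Z = Σ gᵢe^(−Eᵢ/kT) = 2·e^(−0) + 1·e^(−3.08258) + 6·e^(−3.13093) = 2.00000 + 0.0458408 + 0.262063 = 2.30790.
P₁ = g₁ e^(−E₁/kT) / Z = 0.0458408/2.30790 = 0.01986.

0.01986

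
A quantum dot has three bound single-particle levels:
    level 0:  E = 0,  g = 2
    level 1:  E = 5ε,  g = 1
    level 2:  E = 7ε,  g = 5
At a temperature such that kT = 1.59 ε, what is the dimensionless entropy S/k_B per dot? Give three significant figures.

Eᵢ/kT = 0, 3.1447, 4.4025.
Z = Σ gᵢe^(−Eᵢ/kT) = 2·e^(−0) + 1·e^(−3.1447) + 5·e^(−4.4025) = 2.0000 + 0.043080 + 0.061233 = 2.1043.
⟨E⟩ = Σ EᵢPᵢ = 0.30605 ε.
S/k_B = ln Z + ⟨E⟩/kT = ln(2.1043) + 0.30605/1.59 = 0.74398 + 0.19248 = 0.936.

0.936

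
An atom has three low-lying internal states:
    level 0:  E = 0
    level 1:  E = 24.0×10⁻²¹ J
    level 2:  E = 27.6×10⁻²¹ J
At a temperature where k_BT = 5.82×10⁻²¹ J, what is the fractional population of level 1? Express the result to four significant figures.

0.01579

Eᵢ/kT = 0, 4.12371, 4.74227.
Z = Σ e^(−Eᵢ/kT) = e^(−0) + e^(−4.12371) + e^(−4.74227) = 1.00000 + 0.0161844 + 0.00871883 = 1.02490.
P₁ = e^(−E₁/kT) / Z = 0.0161844/1.02490 = 0.01579.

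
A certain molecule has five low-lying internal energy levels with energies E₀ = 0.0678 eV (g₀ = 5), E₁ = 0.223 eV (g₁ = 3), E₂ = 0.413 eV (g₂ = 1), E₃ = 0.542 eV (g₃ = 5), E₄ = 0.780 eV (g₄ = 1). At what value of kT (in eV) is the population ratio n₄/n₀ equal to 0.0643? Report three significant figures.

n₄/n₀ = (g₄/g₀) exp[−(E₄−E₀)/kT] = 0.0643.
⇒ (E₄−E₀)/kT = ln((1/5)/0.0643) = ln(3.1104) = 1.1348.
kT = 0.7122 eV / 1.1348 = 0.628 eV.

0.628 eV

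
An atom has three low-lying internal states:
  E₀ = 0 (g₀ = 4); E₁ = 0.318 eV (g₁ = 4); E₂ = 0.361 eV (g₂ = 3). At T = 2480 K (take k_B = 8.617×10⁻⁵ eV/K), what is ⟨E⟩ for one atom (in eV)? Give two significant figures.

0.089 eV

k_BT = 8.617×10⁻⁵ × 2480 K = 0.2137 eV.
Eᵢ/kT = 0, 1.488, 1.689.
Z = Σ gᵢe^(−Eᵢ/kT) = 4·e^(−0) + 4·e^(−1.488) + 3·e^(−1.689) = 4.000 + 0.9033 + 0.5541 = 5.457.
⟨E⟩ = Σ Eᵢ gᵢe^(−Eᵢ/kT) / Z = (0·4.000 + 0.318·0.9033 + 0.361·0.5541) / 5.457 = 0.089 eV.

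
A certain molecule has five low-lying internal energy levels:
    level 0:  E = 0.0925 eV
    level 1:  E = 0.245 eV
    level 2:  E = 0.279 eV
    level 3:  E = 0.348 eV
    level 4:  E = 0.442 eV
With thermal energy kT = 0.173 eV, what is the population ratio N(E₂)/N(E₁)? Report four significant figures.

n₂/n₁ = exp[−(E₂−E₁)/kT] = exp(−(0.034 eV)/(0.173 eV)) = exp(-0.196532) = 0.8216.

0.8216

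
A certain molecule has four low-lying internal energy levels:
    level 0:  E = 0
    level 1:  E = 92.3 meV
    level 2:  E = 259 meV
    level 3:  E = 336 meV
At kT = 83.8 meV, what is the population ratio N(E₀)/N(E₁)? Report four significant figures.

n₀/n₁ = exp[−(E₀−E₁)/kT] = exp(−(-92.3 meV)/(83.8 meV)) = exp(1.10143) = 3.008.

3.008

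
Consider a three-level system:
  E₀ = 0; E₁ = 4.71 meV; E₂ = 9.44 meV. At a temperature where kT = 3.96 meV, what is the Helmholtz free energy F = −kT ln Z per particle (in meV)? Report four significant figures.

-1.323 meV

Eᵢ/kT = 0, 1.18939, 2.38384.
Z = Σ e^(−Eᵢ/kT) = e^(−0) + e^(−1.18939) + e^(−2.38384) = 1.00000 + 0.304407 + 0.0921959 = 1.39660.
F = −kT ln Z = −3.96 × ln(1.39660) = −3.96 × 0.334041 = -1.323 meV.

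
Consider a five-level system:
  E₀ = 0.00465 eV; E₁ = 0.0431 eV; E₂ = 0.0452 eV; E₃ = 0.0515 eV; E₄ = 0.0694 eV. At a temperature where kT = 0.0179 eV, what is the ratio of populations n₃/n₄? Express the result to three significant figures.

2.72

n₃/n₄ = exp[−(E₃−E₄)/kT] = exp(−(-0.0179 eV)/(0.0179 eV)) = exp(1.0000) = 2.72.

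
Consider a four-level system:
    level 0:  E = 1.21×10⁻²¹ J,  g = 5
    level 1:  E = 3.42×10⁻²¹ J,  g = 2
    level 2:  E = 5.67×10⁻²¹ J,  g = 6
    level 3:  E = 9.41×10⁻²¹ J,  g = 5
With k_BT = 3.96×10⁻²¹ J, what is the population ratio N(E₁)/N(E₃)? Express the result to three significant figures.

1.82

n₁/n₃ = (g₁/g₃) exp[−(E₁−E₃)/kT] = (2/5) × exp(−(-5.99 ×10⁻²¹ J)/(3.96 ×10⁻²¹ J)) = (2/5) × exp(1.5126) = 1.82.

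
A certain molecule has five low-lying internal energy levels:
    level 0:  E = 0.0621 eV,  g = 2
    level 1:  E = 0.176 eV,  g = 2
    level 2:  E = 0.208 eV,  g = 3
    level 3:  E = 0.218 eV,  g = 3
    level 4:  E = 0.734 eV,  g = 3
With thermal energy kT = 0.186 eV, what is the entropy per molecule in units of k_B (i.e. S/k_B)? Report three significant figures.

2.30

Eᵢ/kT = 0.33387, 0.94624, 1.1183, 1.1720, 3.9462.
Z = Σ gᵢe^(−Eᵢ/kT) = 2·e^(−0.33387) + 2·e^(−0.94624) + 3·e^(−1.1183) + 3·e^(−1.1720) + 3·e^(−3.9462) = 1.4323 + 0.77640 + 0.98050 + 0.92924 + 0.057984 = 4.1764.
⟨E⟩ = Σ EᵢPᵢ = 0.16154 eV.
S/k_B = ln Z + ⟨E⟩/kT = ln(4.1764) + 0.16154/0.186 = 1.4294 + 0.86849 = 2.30.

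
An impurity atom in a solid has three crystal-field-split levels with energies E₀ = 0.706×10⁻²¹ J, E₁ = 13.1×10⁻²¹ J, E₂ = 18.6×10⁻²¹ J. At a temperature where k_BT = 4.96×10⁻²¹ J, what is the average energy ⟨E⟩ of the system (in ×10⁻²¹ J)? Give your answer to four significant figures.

Eᵢ/kT = 0.142339, 2.64113, 3.75000.
Z = Σ e^(−Eᵢ/kT) = e^(−0.142339) + e^(−2.64113) + e^(−3.75000) = 0.867327 + 0.0712807 + 0.0235177 = 0.962125.
⟨E⟩ = Σ Eᵢ e^(−Eᵢ/kT) / Z = (0.706·0.867327 + 13.1·0.0712807 + 18.6·0.0235177) / 0.962125 = 2.062 ×10⁻²¹ J.

2.062 ×10⁻²¹ J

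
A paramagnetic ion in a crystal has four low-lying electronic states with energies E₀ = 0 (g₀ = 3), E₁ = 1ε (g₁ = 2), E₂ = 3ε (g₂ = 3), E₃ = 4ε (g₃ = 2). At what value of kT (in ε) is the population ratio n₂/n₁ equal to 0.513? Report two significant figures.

1.9 ε

n₂/n₁ = (g₂/g₁) exp[−(E₂−E₁)/kT] = 0.513.
⇒ (E₂−E₁)/kT = ln((3/2)/0.513) = ln(2.924) = 1.073.
kT = 2ε / 1.073 = 1.9 ε.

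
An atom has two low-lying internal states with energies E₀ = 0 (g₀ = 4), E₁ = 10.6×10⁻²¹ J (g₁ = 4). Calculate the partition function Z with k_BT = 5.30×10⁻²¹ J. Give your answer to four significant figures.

Eᵢ/kT = 0, 2.00000.
Z = Σ gᵢe^(−Eᵢ/kT) = 4·e^(−0) + 4·e^(−2.00000) = 4.00000 + 0.541341 = 4.54134.

Z = 4.541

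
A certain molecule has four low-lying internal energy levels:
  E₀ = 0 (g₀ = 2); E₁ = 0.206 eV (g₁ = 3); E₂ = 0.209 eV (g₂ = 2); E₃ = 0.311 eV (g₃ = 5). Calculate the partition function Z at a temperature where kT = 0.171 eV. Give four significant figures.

Z = 4.300

Eᵢ/kT = 0, 1.20468, 1.22222, 1.81871.
Z = Σ gᵢe^(−Eᵢ/kT) = 2·e^(−0) + 3·e^(−1.20468) + 2·e^(−1.22222) + 5·e^(−1.81871) = 2.00000 + 0.899364 + 0.589151 + 0.811174 = 4.29969.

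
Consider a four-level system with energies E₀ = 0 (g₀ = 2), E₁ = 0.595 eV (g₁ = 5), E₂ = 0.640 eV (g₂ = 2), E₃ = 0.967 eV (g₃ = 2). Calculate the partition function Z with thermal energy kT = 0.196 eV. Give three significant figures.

Eᵢ/kT = 0, 3.0357, 3.2653, 4.9337.
Z = Σ gᵢe^(−Eᵢ/kT) = 2·e^(−0) + 5·e^(−3.0357) + 2·e^(−3.2653) + 2·e^(−4.9337) = 2.0000 + 0.24021 + 0.076371 + 0.014400 = 2.3310.

Z = 2.33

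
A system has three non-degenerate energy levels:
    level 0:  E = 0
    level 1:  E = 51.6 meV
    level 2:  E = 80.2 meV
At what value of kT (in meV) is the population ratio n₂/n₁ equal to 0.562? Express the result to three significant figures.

49.6 meV

n₂/n₁ = exp[−(E₂−E₁)/kT] = 0.562.
⇒ (E₂−E₁)/kT = ln(1/0.562) = ln(1.7794) = 0.57628.
kT = 28.6 meV / 0.57628 = 49.6 meV.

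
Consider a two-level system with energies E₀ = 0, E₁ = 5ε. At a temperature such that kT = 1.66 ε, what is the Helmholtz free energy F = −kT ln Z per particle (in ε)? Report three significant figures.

Eᵢ/kT = 0, 3.0120.
Z = Σ e^(−Eᵢ/kT) = e^(−0) + e^(−3.0120) = 1.0000 + 0.049193 = 1.0492.
F = −kT ln Z = −1.66 × ln(1.0492) = −1.66 × 0.048028 = -0.0797 ε.

-0.0797 ε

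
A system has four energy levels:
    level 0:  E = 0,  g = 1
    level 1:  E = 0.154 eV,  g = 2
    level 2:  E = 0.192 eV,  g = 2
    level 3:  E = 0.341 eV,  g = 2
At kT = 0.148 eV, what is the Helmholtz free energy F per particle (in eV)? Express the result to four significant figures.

-0.1328 eV

Eᵢ/kT = 0, 1.04054, 1.29730, 2.30405.
Z = Σ gᵢe^(−Eᵢ/kT) = 1·e^(−0) + 2·e^(−1.04054) + 2·e^(−1.29730) + 2·e^(−2.30405) = 1.00000 + 0.706528 + 0.546537 + 0.199707 = 2.45277.
F = −kT ln Z = −0.148 × ln(2.45277) = −0.148 × 0.897218 = -0.1328 eV.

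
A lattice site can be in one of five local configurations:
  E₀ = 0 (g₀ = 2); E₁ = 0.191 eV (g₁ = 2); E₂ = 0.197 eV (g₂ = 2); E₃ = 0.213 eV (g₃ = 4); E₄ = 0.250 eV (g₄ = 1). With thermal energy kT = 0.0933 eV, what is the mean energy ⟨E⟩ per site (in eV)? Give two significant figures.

0.068 eV

Eᵢ/kT = 0, 2.047, 2.111, 2.283, 2.680.
Z = Σ gᵢe^(−Eᵢ/kT) = 2·e^(−0) + 2·e^(−2.047) + 2·e^(−2.111) + 4·e^(−2.283) + 1·e^(−2.680) = 2.000 + 0.2582 + 0.2422 + 0.4079 + 0.06856 = 2.977.
⟨E⟩ = Σ Eᵢ gᵢe^(−Eᵢ/kT) / Z = (0·2.000 + 0.191·0.2582 + 0.197·0.2422 + 0.213·0.4079 + 0.250·0.06856) / 2.977 = 0.068 eV.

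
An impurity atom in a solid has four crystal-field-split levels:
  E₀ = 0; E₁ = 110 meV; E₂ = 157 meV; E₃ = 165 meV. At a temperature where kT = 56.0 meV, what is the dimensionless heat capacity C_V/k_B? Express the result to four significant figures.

Eᵢ/kT = 0, 1.96429, 2.80357, 2.94643.
Z = Σ e^(−Eᵢ/kT) = e^(−0) + e^(−1.96429) + e^(−2.80357) + e^(−2.94643) = 1.00000 + 0.140255 + 0.0605934 + 0.0525269 = 1.25338.
⟨E⟩ = 26.8140 meV, ⟨E²⟩ = 3686.59 meV².
C_V/k_B = (⟨E²⟩ − ⟨E⟩²)/(kT)² = (3686.59 − 718.991)/3136.00 = 0.9463.

0.9463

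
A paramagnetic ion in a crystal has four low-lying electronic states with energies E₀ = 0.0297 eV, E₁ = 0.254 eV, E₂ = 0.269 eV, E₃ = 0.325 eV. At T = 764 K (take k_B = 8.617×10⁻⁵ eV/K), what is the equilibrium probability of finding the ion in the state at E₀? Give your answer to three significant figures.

0.934

k_BT = 8.617×10⁻⁵ × 764 K = 0.065834 eV.
Eᵢ/kT = 0.45113, 3.8582, 4.0860, 4.9367.
Z = Σ e^(−Eᵢ/kT) = e^(−0.45113) + e^(−3.8582) + e^(−4.0860) + e^(−4.9367) = 0.63691 + 0.021106 + 0.016806 + 0.0071782 = 0.68200.
P₀ = e^(−E₀/kT) / Z = 0.63691/0.68200 = 0.934.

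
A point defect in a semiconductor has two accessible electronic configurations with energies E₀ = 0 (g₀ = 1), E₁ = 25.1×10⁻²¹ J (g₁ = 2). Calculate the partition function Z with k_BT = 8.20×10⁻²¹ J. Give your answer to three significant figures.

Eᵢ/kT = 0, 3.0610.
Z = Σ gᵢe^(−Eᵢ/kT) = 1·e^(−0) + 2·e^(−3.0610) = 1.0000 + 0.093682 = 1.0937.

Z = 1.09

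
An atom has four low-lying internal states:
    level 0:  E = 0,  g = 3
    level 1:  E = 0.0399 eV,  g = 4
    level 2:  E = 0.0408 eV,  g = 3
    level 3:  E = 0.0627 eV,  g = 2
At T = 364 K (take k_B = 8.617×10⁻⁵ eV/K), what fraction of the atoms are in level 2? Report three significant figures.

0.157

k_BT = 8.617×10⁻⁵ × 364 K = 0.031366 eV.
Eᵢ/kT = 0, 1.2721, 1.3008, 1.9990.
Z = Σ gᵢe^(−Eᵢ/kT) = 3·e^(−0) + 4·e^(−1.2721) + 3·e^(−1.3008) + 2·e^(−1.9990) = 3.0000 + 1.1210 + 0.81694 + 0.27094 = 5.2089.
P₂ = g₂ e^(−E₂/kT) / Z = 0.81694/5.2089 = 0.157.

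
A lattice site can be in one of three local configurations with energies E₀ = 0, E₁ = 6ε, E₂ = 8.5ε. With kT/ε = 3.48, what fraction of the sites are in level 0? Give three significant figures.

Eᵢ/kT = 0, 1.7241, 2.4425.
Z = Σ e^(−Eᵢ/kT) = e^(−0) + e^(−1.7241) + e^(−2.4425) = 1.0000 + 0.17833 + 0.086943 = 1.2653.
P₀ = e^(−E₀/kT) / Z = 1.0000/1.2653 = 0.790.

0.790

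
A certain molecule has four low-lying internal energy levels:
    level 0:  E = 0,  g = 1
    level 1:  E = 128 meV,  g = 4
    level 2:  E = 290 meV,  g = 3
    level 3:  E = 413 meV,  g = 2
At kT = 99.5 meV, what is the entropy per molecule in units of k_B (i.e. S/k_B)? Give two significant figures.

1.7

Eᵢ/kT = 0, 1.286, 2.915, 4.151.
Z = Σ gᵢe^(−Eᵢ/kT) = 1·e^(−0) + 4·e^(−1.286) + 3·e^(−2.915) + 2·e^(−4.151) = 1.000 + 1.105 + 0.1626 + 0.03150 = 2.299.
⟨E⟩ = Σ EᵢPᵢ = 87.69 meV.
S/k_B = ln Z + ⟨E⟩/kT = ln(2.299) + 87.69/99.5 = 0.8325 + 0.8813 = 1.7.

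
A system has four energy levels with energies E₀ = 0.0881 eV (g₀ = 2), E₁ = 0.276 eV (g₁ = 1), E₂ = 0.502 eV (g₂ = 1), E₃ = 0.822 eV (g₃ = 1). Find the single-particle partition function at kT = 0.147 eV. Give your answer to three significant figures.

Z = 1.29

Eᵢ/kT = 0.59932, 1.8776, 3.4150, 5.5918.
Z = Σ gᵢe^(−Eᵢ/kT) = 2·e^(−0.59932) + 1·e^(−1.8776) + 1·e^(−3.4150) + 1·e^(−5.5918) = 1.0984 + 0.15296 + 0.032876 + 0.0037283 = 1.2880.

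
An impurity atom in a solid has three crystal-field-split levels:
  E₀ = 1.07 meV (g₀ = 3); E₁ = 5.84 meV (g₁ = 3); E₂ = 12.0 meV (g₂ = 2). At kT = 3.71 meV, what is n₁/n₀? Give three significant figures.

0.276

n₁/n₀ = (g₁/g₀) exp[−(E₁−E₀)/kT] = (3/3) × exp(−(4.77 meV)/(3.71 meV)) = (3/3) × exp(-1.2857) = 0.276.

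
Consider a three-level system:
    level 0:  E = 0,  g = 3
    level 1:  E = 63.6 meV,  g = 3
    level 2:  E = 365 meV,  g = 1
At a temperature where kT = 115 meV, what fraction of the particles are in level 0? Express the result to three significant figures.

0.629

Eᵢ/kT = 0, 0.55304, 3.1739.
Z = Σ gᵢe^(−Eᵢ/kT) = 3·e^(−0) + 3·e^(−0.55304) + 1·e^(−3.1739) = 3.0000 + 1.7256 + 0.041840 = 4.7674.
P₀ = g₀ e^(−E₀/kT) / Z = 3.0000/4.7674 = 0.629.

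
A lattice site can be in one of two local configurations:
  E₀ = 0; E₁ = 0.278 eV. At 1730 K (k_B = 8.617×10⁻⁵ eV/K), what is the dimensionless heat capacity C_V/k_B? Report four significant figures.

0.4039

k_BT = 8.617×10⁻⁵ × 1730 K = 0.149074 eV.
Eᵢ/kT = 0, 1.86485.
Z = Σ e^(−Eᵢ/kT) = e^(−0) + e^(−1.86485) = 1.00000 + 0.154919 = 1.15492.
⟨E⟩ = 0.0372904 eV, ⟨E²⟩ = 0.0103667 eV².
C_V/k_B = (⟨E²⟩ − ⟨E⟩²)/(kT)² = (0.0103667 − 0.00139057)/0.0222231 = 0.4039.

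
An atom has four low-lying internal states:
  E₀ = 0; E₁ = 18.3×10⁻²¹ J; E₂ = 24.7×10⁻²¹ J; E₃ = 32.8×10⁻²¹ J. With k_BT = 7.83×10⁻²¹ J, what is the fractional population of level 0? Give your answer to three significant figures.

Eᵢ/kT = 0, 2.3372, 3.1545, 4.1890.
Z = Σ e^(−Eᵢ/kT) = e^(−0) + e^(−2.3372) + e^(−3.1545) + e^(−4.1890) = 1.0000 + 0.096598 + 0.042660 + 0.015161 = 1.1544.
P₀ = e^(−E₀/kT) / Z = 1.0000/1.1544 = 0.866.

0.866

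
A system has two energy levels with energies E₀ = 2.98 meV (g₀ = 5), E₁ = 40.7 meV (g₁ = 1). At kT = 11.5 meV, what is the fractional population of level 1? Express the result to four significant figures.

0.007469

Eᵢ/kT = 0.259130, 3.53913.
Z = Σ gᵢe^(−Eᵢ/kT) = 5·e^(−0.259130) + 1·e^(−3.53913) = 3.85861 + 0.0290386 = 3.88765.
P₁ = g₁ e^(−E₁/kT) / Z = 0.0290386/3.88765 = 0.007469.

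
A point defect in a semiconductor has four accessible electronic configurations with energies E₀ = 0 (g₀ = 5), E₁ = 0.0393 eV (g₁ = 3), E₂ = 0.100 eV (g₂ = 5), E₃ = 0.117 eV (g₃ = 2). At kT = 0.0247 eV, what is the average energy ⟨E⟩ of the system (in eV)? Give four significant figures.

Eᵢ/kT = 0, 1.59109, 4.04858, 4.73684.
Z = Σ gᵢe^(−Eᵢ/kT) = 5·e^(−0) + 3·e^(−1.59109) + 5·e^(−4.04858) + 2·e^(−4.73684) = 5.00000 + 0.611110 + 0.0872357 + 0.0175326 = 5.71588.
⟨E⟩ = Σ Eᵢ gᵢe^(−Eᵢ/kT) / Z = (0·5.00000 + 0.0393·0.611110 + 0.100·0.0872357 + 0.117·0.0175326) / 5.71588 = 0.006087 eV.

0.006087 eV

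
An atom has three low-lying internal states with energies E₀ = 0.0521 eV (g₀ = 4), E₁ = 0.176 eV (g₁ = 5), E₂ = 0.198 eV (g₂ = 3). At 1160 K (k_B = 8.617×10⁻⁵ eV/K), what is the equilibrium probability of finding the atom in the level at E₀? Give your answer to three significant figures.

k_BT = 8.617×10⁻⁵ × 1160 K = 0.099957 eV.
Eᵢ/kT = 0.52122, 1.7608, 1.9809.
Z = Σ gᵢe^(−Eᵢ/kT) = 4·e^(−0.52122) + 5·e^(−1.7608) + 3·e^(−1.9809) = 2.3752 + 0.85954 + 0.41384 = 3.6486.
P₀ = g₀ e^(−E₀/kT) / Z = 2.3752/3.6486 = 0.651.

0.651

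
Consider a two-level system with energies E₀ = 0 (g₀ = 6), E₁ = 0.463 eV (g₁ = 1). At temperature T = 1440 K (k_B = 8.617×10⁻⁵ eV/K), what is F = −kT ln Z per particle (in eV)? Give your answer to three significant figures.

-0.223 eV

k_BT = 8.617×10⁻⁵ × 1440 K = 0.12408 eV.
Eᵢ/kT = 0, 3.7315.
Z = Σ gᵢe^(−Eᵢ/kT) = 6·e^(−0) + 1·e^(−3.7315) = 6.0000 + 0.023957 = 6.0240.
F = −kT ln Z = −0.12408 × ln(6.0240) = −0.12408 × 1.7958 = -0.223 eV.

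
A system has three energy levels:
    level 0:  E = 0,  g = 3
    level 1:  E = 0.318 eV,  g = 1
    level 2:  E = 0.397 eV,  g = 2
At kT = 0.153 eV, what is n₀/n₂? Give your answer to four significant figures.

20.09

n₀/n₂ = (g₀/g₂) exp[−(E₀−E₂)/kT] = (3/2) × exp(−(-0.397 eV)/(0.153 eV)) = (3/2) × exp(2.59477) = 20.09.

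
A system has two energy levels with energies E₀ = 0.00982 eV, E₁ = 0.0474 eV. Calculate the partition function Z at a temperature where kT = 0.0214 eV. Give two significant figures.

Z = 0.74

Eᵢ/kT = 0.4589, 2.215.
Z = Σ e^(−Eᵢ/kT) = e^(−0.4589) + e^(−2.215) = 0.6320 + 0.1092 = 0.7412.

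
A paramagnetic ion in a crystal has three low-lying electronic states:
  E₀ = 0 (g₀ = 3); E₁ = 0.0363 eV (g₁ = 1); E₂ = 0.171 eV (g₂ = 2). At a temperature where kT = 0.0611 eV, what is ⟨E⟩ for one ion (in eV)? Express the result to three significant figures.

0.0111 eV

Eᵢ/kT = 0, 0.59411, 2.7987.
Z = Σ gᵢe^(−Eᵢ/kT) = 3·e^(−0) + 1·e^(−0.59411) + 2·e^(−2.7987) = 3.0000 + 0.55205 + 0.12178 = 3.6738.
⟨E⟩ = Σ Eᵢ gᵢe^(−Eᵢ/kT) / Z = (0·3.0000 + 0.0363·0.55205 + 0.171·0.12178) / 3.6738 = 0.0111 eV.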